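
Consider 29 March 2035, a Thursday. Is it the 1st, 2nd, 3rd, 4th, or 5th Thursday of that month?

Day 29 falls in week ⌈29/7⌉ of the month.
Days 1–7 hold the 1st Thursday, 8–14 the 2nd, 15–21 the 3rd, 22–28 the 4th, 29–31 the 5th.
29 is in the range for the 5th.

5th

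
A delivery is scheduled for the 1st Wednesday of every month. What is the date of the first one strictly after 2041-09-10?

September 2041 starts on a Sunday, so its 1st Wednesday is 2041-09-04 (3 days in).
That is not after 2041-09-10, so look at October 2041.
October 2041 starts on a Tuesday, so its 1st Wednesday is 2041-10-02 (1 day in).

2041-10-02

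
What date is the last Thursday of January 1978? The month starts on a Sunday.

26 January 1978

January 1978 begins on a Sunday, so the first Thursday is January 5 (4 days later).
January 1978 has 31 days. Adding weeks: 5, 12, 19, 26 — the last one ≤ 31 is the 26th.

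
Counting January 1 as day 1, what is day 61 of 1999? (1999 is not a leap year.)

1999-03-02

January has 31 days (61 − 31 = 30 remain).
February has 28 days (30 − 28 = 2 remain).
2 into March → March 2.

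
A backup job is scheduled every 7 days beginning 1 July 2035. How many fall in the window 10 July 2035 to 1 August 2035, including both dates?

3

Occurrences land 7·i days after 1 July 2035 for i = 0, 1, 2, …
10 July 2035 is 9 days after the start; 9 ÷ 7 = 1 remainder 2; since the remainder is 2, round up to i = 2. First occurrence in the window: #3 on 15 July 2035 (2×7 = 14 days in).
1 August 2035 is 31 days after the start; 31 ÷ 7 = 4 remainder 3. Last occurrence in the window: #5 on 29 July 2035.
Occurrences #3 through #5: 3 in total.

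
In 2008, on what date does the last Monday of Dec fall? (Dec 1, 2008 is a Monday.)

Dec 29, 2008

Dec 2008 begins on a Monday, so the first Monday is Dec 1.
Dec 2008 has 31 days. Adding weeks: 1, 8, 15, 22, 29 — the last one ≤ 31 is the 29th.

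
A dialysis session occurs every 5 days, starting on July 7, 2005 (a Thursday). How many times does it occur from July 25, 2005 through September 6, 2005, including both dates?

Occurrences land 5·i days after July 7, 2005 for i = 0, 1, 2, …
July 25, 2005 is 18 days after the start; 18 ÷ 5 = 3 remainder 3; since the remainder is 3, round up to i = 4. First occurrence in the window: #5 on July 27, 2005 (4×5 = 20 days in).
September 6, 2005 is 61 days after the start; 61 ÷ 5 = 12 remainder 1. Last occurrence in the window: #13 on September 5, 2005.
Occurrences #5 through #13: 9 in total.

9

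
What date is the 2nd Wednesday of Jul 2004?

Jul 14, 2004

The first Wednesday of Jul 2004 is Jul 7.
The 2nd Wednesday is 1 weeks later: 7 + 7 = 14.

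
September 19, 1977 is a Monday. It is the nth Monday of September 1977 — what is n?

3rd

Day 19 falls in week ⌈19/7⌉ of the month.
Days 1–7 hold the 1st Monday, 8–14 the 2nd, 15–21 the 3rd, 22–28 the 4th, 29–31 the 5th.
19 is in the range for the 3rd.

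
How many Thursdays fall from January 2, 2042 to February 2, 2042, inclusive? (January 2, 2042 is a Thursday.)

January 2, 2042 is a Thursday; the first Thursday on or after it is January 2, 2042.
From January 2, 2042 to February 2, 2042: 29 + 2 = 31 days (rest of January, February).
31 ÷ 7 = 4 full weeks with remainder 3, so 4 more Thursdays after the first → 5.

5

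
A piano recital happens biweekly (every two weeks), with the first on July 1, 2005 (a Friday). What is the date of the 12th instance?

The 12th occurrence is 11 intervals after the first: 11 × 14 = 154 days after July 1, 2005.
July has 31 days — 30 days to the end of July leaves 124.
August has 31 days (93 left).
September has 30 days (63 left).
October has 31 days (32 left).
November has 30 days (2 left).
2 days into December → December 2, 2005.

December 2, 2005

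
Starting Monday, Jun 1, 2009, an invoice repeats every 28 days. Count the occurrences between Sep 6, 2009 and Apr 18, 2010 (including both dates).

Occurrences land 28·i days after Jun 1, 2009 for i = 0, 1, 2, …
Sep 6, 2009 is 97 days after the start; 97 ÷ 28 = 3 remainder 13; since the remainder is 13, round up to i = 4. First occurrence in the window: #5 on Sep 21, 2009 (4×28 = 112 days in).
Apr 18, 2010 is 321 days after the start; 321 ÷ 28 = 11 remainder 13. Last occurrence in the window: #12 on Apr 5, 2010.
Occurrences #5 through #12: 8 in total.

8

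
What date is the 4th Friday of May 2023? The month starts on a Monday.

2023-05-26

May 2023 begins on a Monday, so the first Friday is May 5 (4 days later).
The 4th Friday is 3 weeks later: 5 + 21 = 26.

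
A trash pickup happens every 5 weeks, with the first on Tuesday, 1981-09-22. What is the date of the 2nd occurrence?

The 2nd occurrence is 1 interval after the first: 1 × 35 = 35 days after 1981-09-22.
September has 30 days — 8 days to the end of September leaves 27.
27 days into October → 1981-10-27.

1981-10-27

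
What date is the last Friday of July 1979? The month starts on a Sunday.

July 1979 begins on a Sunday, so the first Friday is July 6 (5 days later).
July 1979 has 31 days. Adding weeks: 6, 13, 20, 27 — the last one ≤ 31 is the 27th.

July 27, 1979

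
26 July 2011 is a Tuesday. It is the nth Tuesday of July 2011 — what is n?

4th

Day 26 falls in week ⌈26/7⌉ of the month.
Days 1–7 hold the 1st Tuesday, 8–14 the 2nd, 15–21 the 3rd, 22–28 the 4th, 29–31 the 5th.
26 is in the range for the 4th.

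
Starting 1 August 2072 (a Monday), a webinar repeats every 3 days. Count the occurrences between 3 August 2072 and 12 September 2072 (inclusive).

Occurrences land 3·i days after 1 August 2072 for i = 0, 1, 2, …
3 August 2072 is 2 days after the start; 2 ÷ 3 = 0 remainder 2; since the remainder is 2, round up to i = 1. First occurrence in the window: #2 on 4 August 2072 (1×3 = 3 days in).
12 September 2072 is 42 days after the start; 42 ÷ 3 = 14 remainder 0. Last occurrence in the window: #15 on 12 September 2072.
Occurrences #2 through #15: 14 in total.

14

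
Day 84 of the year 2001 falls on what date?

25 March 2001

January has 31 days (84 − 31 = 53 remain).
February has 28 days (53 − 28 = 25 remain).
25 into March → March 25.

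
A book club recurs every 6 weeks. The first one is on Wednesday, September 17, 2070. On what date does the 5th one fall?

March 4, 2071

The 5th occurrence is 4 intervals after the first: 4 × 42 = 168 days after September 17, 2070.
September has 30 days — 13 days to the end of September leaves 155.
October has 31 days (124 left).
November has 30 days (94 left).
December has 31 days (63 left).
January has 31 days (32 left).
February has 28 days (4 left).
4 days into March → March 4, 2071.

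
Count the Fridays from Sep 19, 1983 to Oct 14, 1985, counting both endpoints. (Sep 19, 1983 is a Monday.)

Sep 19, 1983 is a Monday; the first Friday on or after it is Sep 23, 1983 (4 days later).
From Sep 23, 1983 to Oct 14, 1985: 99 + 366 + 287 = 752 days (rest of 1983, 1984, to Oct 14, 1985 in 1985).
752 ÷ 7 = 107 full weeks with remainder 3, so 107 more Fridays after the first → 108.

108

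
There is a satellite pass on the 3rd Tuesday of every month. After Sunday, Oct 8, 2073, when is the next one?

Oct 2073 starts on a Sunday; its first Tuesday is the 3rd, so the 3rd Tuesday is the 17th — Oct 17, 2073.
Oct 17, 2073 is after Oct 8, 2073, so that is the next one.

Oct 17, 2073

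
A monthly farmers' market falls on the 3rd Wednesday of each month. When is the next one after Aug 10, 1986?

Aug 20, 1986

Aug 1986 starts on a Friday; its first Wednesday is the 6th, so the 3rd Wednesday is the 20th — Aug 20, 1986.
Aug 20, 1986 is after Aug 10, 1986, so that is the next one.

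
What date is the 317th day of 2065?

2065-11-13

January has 31 days (317 − 31 = 286 remain).
February has 28 days (286 − 28 = 258 remain).
March has 31 days (258 − 31 = 227 remain).
April has 30 days (227 − 30 = 197 remain).
May has 31 days (197 − 31 = 166 remain).
June has 30 days (166 − 30 = 136 remain).
July has 31 days (136 − 31 = 105 remain).
August has 31 days (105 − 31 = 74 remain).
September has 30 days (74 − 30 = 44 remain).
October has 31 days (44 − 31 = 13 remain).
13 into November → November 13.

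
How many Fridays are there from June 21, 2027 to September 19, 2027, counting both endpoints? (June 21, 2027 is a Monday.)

13

June 21, 2027 is a Monday; the first Friday on or after it is June 25, 2027 (4 days later).
From June 25, 2027 to September 19, 2027: 5 + 31 + 31 + 19 = 86 days (rest of June, July, August, September).
86 ÷ 7 = 12 full weeks with remainder 2, so 12 more Fridays after the first → 13.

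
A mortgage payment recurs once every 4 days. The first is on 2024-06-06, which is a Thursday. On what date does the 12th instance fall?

The 12th occurrence is 11 intervals after the first: 11 × 4 = 44 days after 2024-06-06.
June has 30 days — 24 days to the end of June leaves 20.
20 days into July → 2024-07-20.

2024-07-20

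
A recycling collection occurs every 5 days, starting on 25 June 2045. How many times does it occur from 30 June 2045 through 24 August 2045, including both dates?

12

Occurrences land 5·i days after 25 June 2045 for i = 0, 1, 2, …
30 June 2045 is 5 days after the start; 5 ÷ 5 = 1 remainder 0. First occurrence in the window: #2 on 30 June 2045 (1×5 = 5 days in).
24 August 2045 is 60 days after the start; 60 ÷ 5 = 12 remainder 0. Last occurrence in the window: #13 on 24 August 2045.
Occurrences #2 through #13: 12 in total.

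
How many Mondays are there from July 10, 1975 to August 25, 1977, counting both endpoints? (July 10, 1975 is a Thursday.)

111

July 10, 1975 is a Thursday; the first Monday on or after it is July 14, 1975 (4 days later).
From July 14, 1975 to August 25, 1977: 170 + 366 + 237 = 773 days (rest of 1975, 1976, to August 25, 1977 in 1977).
773 ÷ 7 = 110 full weeks with remainder 3, so 110 more Mondays after the first → 111.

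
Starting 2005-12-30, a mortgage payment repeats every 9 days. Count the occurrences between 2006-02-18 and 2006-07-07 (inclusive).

Occurrences land 9·i days after 2005-12-30 for i = 0, 1, 2, …
2006-02-18 is 50 days after the start; 50 ÷ 9 = 5 remainder 5; since the remainder is 5, round up to i = 6. First occurrence in the window: #7 on 2006-02-22 (6×9 = 54 days in).
2006-07-07 is 189 days after the start; 189 ÷ 9 = 21 remainder 0. Last occurrence in the window: #22 on 2006-07-07.
Occurrences #7 through #22: 16 in total.

16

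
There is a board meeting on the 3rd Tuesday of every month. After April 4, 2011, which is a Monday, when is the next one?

April 19, 2011

April 2011 starts on a Friday; its first Tuesday is the 5th, so the 3rd Tuesday is the 19th — April 19, 2011.
April 19, 2011 is after April 4, 2011, so that is the next one.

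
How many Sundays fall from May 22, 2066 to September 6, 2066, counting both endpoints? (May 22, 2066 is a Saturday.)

16

May 22, 2066 is a Saturday; the first Sunday on or after it is May 23, 2066 (1 day later).
From May 23, 2066 to September 6, 2066: 8 + 30 + 31 + 31 + 6 = 106 days (rest of May, June, July, August, September).
106 ÷ 7 = 15 full weeks with remainder 1, so 15 more Sundays after the first → 16.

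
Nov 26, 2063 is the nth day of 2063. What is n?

330

Days in months before Nov: 31 + 28 + 31 + 30 + 31 + 30 + 31 + 31 + 30 + 31 = 304.
Plus 26 days into Nov → day 330.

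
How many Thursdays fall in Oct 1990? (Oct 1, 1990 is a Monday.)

Oct 1, 1990 is a Monday; the first Thursday on or after it is Oct 4, 1990 (3 days later).
From Oct 4, 1990 to Oct 31, 1990 is 31 − 4 = 27 days.
27 ÷ 7 = 3 full weeks with remainder 6, so 3 more Thursdays after the first → 4.

4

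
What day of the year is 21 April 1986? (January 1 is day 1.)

111

Days in months before April: 31 + 28 + 31 = 90.
Plus 21 days into April → day 111.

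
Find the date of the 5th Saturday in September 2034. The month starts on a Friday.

2034-09-30

September 2034 begins on a Friday, so the first Saturday is September 2 (1 day later).
The 5th Saturday is 4 weeks later: 2 + 28 = 30.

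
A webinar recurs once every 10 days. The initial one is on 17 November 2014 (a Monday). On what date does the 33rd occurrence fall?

3 October 2015

The 33rd occurrence is 32 intervals after the first: 32 × 10 = 320 days after 17 November 2014.
November has 30 days — 13 days to the end of November leaves 307.
December has 31 days (276 left).
January has 31 days (245 left).
February has 28 days (217 left).
March has 31 days (186 left).
April has 30 days (156 left).
May has 31 days (125 left).
June has 30 days (95 left).
July has 31 days (64 left).
August has 31 days (33 left).
September has 30 days (3 left).
3 days into October → 3 October 2015.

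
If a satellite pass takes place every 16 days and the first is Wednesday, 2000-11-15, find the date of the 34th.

The 34th occurrence is 33 intervals after the first: 33 × 16 = 528 days after 2000-11-15.
November has 30 days — 15 days to the end of November leaves 513.
From end of November to end of 2000 is 31 days (482 left).
2001 has 365 days (117 left).
January has 31 days (86 left).
February has 28 days (58 left).
March has 31 days (27 left).
27 days into April → 2002-04-27.

2002-04-27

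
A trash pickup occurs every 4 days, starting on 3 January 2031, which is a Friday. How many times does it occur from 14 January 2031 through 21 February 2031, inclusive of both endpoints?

Occurrences land 4·i days after 3 January 2031 for i = 0, 1, 2, …
14 January 2031 is 11 days after the start; 11 ÷ 4 = 2 remainder 3; since the remainder is 3, round up to i = 3. First occurrence in the window: #4 on 15 January 2031 (3×4 = 12 days in).
21 February 2031 is 49 days after the start; 49 ÷ 4 = 12 remainder 1. Last occurrence in the window: #13 on 20 February 2031.
Occurrences #4 through #13: 10 in total.

10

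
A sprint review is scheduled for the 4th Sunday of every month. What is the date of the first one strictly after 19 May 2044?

22 May 2044

May 2044 starts on a Sunday; its first Sunday is the 1st, so the 4th Sunday is the 22nd — 22 May 2044.
22 May 2044 is after 19 May 2044, so that is the next one.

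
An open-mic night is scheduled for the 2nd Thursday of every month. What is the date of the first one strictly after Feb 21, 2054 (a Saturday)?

Mar 12, 2054

Feb 2054 starts on a Sunday; its first Thursday is the 5th, so the 2nd Thursday is the 12th — Feb 12, 2054.
That is not after Feb 21, 2054, so look at Mar 2054.
Mar 2054 starts on a Sunday; its first Thursday is the 5th, so the 2nd Thursday is the 12th — Mar 12, 2054.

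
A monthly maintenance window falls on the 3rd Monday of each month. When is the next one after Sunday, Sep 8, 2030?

Sep 16, 2030

Sep 2030 starts on a Sunday; its first Monday is the 2nd, so the 3rd Monday is the 16th — Sep 16, 2030.
Sep 16, 2030 is after Sep 8, 2030, so that is the next one.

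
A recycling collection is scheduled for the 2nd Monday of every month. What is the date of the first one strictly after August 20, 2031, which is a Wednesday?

September 8, 2031

August 2031 starts on a Friday; its first Monday is the 4th, so the 2nd Monday is the 11th — August 11, 2031.
That is not after August 20, 2031, so look at September 2031.
September 2031 starts on a Monday; its first Monday is the 1st, so the 2nd Monday is the 8th — September 8, 2031.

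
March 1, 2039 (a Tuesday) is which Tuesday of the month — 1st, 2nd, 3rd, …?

Day 1 falls in week ⌈1/7⌉ of the month.
Days 1–7 hold the 1st Tuesday, 8–14 the 2nd, 15–21 the 3rd, 22–28 the 4th, 29–31 the 5th.
1 is in the range for the 1st.

1st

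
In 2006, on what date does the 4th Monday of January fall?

The first Monday of January 2006 is January 2.
The 4th Monday is 3 weeks later: 2 + 21 = 23.

January 23, 2006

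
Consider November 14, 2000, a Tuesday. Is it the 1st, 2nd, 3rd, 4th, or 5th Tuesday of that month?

2nd

Day 14 falls in week ⌈14/7⌉ of the month.
Days 1–7 hold the 1st Tuesday, 8–14 the 2nd, 15–21 the 3rd, 22–28 the 4th, 29–31 the 5th.
14 is in the range for the 2nd.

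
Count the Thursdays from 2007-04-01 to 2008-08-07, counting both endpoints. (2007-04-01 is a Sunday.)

71

2007-04-01 is a Sunday; the first Thursday on or after it is 2007-04-05 (4 days later).
From 2007-04-05 to 2008-08-07: 270 + 220 = 490 days (rest of 2007, to 2008-08-07 in 2008).
490 ÷ 7 = 70 full weeks with remainder 0, so 70 more Thursdays after the first → 71.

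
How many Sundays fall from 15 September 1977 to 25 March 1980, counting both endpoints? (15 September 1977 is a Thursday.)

132

15 September 1977 is a Thursday; the first Sunday on or after it is 18 September 1977 (3 days later).
From 18 September 1977 to 25 March 1980: 104 + 365 + 365 + 85 = 919 days (rest of 1977, 1978, 1979, to 25 March 1980 in 1980).
919 ÷ 7 = 131 full weeks with remainder 2, so 131 more Sundays after the first → 132.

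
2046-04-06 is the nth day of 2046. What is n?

Days in months before April: 31 + 28 + 31 = 90.
Plus 6 days into April → day 96.

96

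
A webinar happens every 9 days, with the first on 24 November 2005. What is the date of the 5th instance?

30 December 2005

The 5th occurrence is 4 intervals after the first: 4 × 9 = 36 days after 24 November 2005.
November has 30 days — 6 days to the end of November leaves 30.
30 days into December → 30 December 2005.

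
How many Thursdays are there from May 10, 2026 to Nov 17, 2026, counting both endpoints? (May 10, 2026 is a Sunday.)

May 10, 2026 is a Sunday; the first Thursday on or after it is May 14, 2026 (4 days later).
From May 14, 2026 to Nov 17, 2026: 17 + 30 + 31 + 31 + 30 + 31 + 17 = 187 days (rest of May, Jun, Jul, Aug, Sep, Oct, Nov).
187 ÷ 7 = 26 full weeks with remainder 5, so 26 more Thursdays after the first → 27.

27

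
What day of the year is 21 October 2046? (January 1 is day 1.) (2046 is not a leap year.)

Days in months before October: 31 + 28 + 31 + 30 + 31 + 30 + 31 + 31 + 30 = 273.
Plus 21 days into October → day 294.

294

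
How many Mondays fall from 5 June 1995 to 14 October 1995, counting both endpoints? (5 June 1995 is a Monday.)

5 June 1995 is a Monday; the first Monday on or after it is 5 June 1995.
From 5 June 1995 to 14 October 1995: 25 + 31 + 31 + 30 + 14 = 131 days (rest of June, July, August, September, October).
131 ÷ 7 = 18 full weeks with remainder 5, so 18 more Mondays after the first → 19.

19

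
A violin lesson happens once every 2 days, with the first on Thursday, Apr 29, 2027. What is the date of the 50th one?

Aug 5, 2027

The 50th occurrence is 49 intervals after the first: 49 × 2 = 98 days after Apr 29, 2027.
Apr has 30 days — 1 day to the end of Apr leaves 97.
May has 31 days (66 left).
Jun has 30 days (36 left).
Jul has 31 days (5 left).
5 days into Aug → Aug 5, 2027.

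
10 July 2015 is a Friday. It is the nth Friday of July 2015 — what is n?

2nd

Day 10 falls in week ⌈10/7⌉ of the month.
Days 1–7 hold the 1st Friday, 8–14 the 2nd, 15–21 the 3rd, 22–28 the 4th, 29–31 the 5th.
10 is in the range for the 2nd.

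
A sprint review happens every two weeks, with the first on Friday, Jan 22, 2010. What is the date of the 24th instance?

The 24th occurrence is 23 intervals after the first: 23 × 14 = 322 days after Jan 22, 2010.
Jan has 31 days — 9 days to the end of Jan leaves 313.
Feb has 28 days (285 left).
Mar has 31 days (254 left).
Apr has 30 days (224 left).
May has 31 days (193 left).
Jun has 30 days (163 left).
Jul has 31 days (132 left).
Aug has 31 days (101 left).
Sep has 30 days (71 left).
Oct has 31 days (40 left).
Nov has 30 days (10 left).
10 days into Dec → Dec 10, 2010.

Dec 10, 2010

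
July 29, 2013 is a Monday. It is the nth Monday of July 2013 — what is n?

Day 29 falls in week ⌈29/7⌉ of the month.
Days 1–7 hold the 1st Monday, 8–14 the 2nd, 15–21 the 3rd, 22–28 the 4th, 29–31 the 5th.
29 is in the range for the 5th.

5th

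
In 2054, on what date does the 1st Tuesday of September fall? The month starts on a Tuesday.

2054-09-01

September 2054 begins on a Tuesday, so the first Tuesday is September 1.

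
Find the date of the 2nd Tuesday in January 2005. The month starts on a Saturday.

January 2005 begins on a Saturday, so the first Tuesday is January 4 (3 days later).
The 2nd Tuesday is 1 weeks later: 4 + 7 = 11.

2005-01-11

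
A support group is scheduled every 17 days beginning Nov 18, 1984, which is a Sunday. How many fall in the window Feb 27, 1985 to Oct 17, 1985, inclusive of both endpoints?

14

Occurrences land 17·i days after Nov 18, 1984 for i = 0, 1, 2, …
Feb 27, 1985 is 101 days after the start; 101 ÷ 17 = 5 remainder 16; since the remainder is 16, round up to i = 6. First occurrence in the window: #7 on Feb 28, 1985 (6×17 = 102 days in).
Oct 17, 1985 is 333 days after the start; 333 ÷ 17 = 19 remainder 10. Last occurrence in the window: #20 on Oct 7, 1985.
Occurrences #7 through #20: 14 in total.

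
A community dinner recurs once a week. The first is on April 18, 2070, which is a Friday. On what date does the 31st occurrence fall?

November 14, 2070

The 31st occurrence is 30 intervals after the first: 30 × 7 = 210 days after April 18, 2070.
April has 30 days — 12 days to the end of April leaves 198.
May has 31 days (167 left).
June has 30 days (137 left).
July has 31 days (106 left).
August has 31 days (75 left).
September has 30 days (45 left).
October has 31 days (14 left).
14 days into November → November 14, 2070.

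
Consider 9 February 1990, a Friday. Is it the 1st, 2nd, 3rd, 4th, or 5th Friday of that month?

2nd

Day 9 falls in week ⌈9/7⌉ of the month.
Days 1–7 hold the 1st Friday, 8–14 the 2nd, 15–21 the 3rd, 22–28 the 4th, 29–31 the 5th.
9 is in the range for the 2nd.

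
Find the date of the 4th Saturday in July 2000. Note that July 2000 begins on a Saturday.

July 2000 begins on a Saturday, so the first Saturday is July 1.
The 4th Saturday is 3 weeks later: 1 + 21 = 22.

2000-07-22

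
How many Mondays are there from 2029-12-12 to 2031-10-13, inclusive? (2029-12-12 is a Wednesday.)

96

2029-12-12 is a Wednesday; the first Monday on or after it is 2029-12-17 (5 days later).
From 2029-12-17 to 2031-10-13: 14 + 365 + 286 = 665 days (rest of 2029, 2030, to 2031-10-13 in 2031).
665 ÷ 7 = 95 full weeks with remainder 0, so 95 more Mondays after the first → 96.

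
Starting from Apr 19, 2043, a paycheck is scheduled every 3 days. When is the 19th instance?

Jun 12, 2043

The 19th occurrence is 18 intervals after the first: 18 × 3 = 54 days after Apr 19, 2043.
Apr has 30 days — 11 days to the end of Apr leaves 43.
May has 31 days (12 left).
12 days into Jun → Jun 12, 2043.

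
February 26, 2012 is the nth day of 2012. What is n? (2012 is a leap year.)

57

Days in months before February: 31 = 31.
Plus 26 days into February → day 57.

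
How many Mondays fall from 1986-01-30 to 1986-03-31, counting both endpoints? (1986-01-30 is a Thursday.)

9

1986-01-30 is a Thursday; the first Monday on or after it is 1986-02-03 (4 days later).
From 1986-02-03 to 1986-03-31: 25 + 31 = 56 days (rest of February, March).
56 ÷ 7 = 8 full weeks with remainder 0, so 8 more Mondays after the first → 9.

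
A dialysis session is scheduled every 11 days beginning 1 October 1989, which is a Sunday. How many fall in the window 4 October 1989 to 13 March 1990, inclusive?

14

Occurrences land 11·i days after 1 October 1989 for i = 0, 1, 2, …
4 October 1989 is 3 days after the start; 3 ÷ 11 = 0 remainder 3; since the remainder is 3, round up to i = 1. First occurrence in the window: #2 on 12 October 1989 (1×11 = 11 days in).
13 March 1990 is 163 days after the start; 163 ÷ 11 = 14 remainder 9. Last occurrence in the window: #15 on 4 March 1990.
Occurrences #2 through #15: 14 in total.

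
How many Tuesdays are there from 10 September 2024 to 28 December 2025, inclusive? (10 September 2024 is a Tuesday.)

68

10 September 2024 is a Tuesday; the first Tuesday on or after it is 10 September 2024.
From 10 September 2024 to 28 December 2025: 112 + 362 = 474 days (rest of 2024, to 28 December 2025 in 2025).
474 ÷ 7 = 67 full weeks with remainder 5, so 67 more Tuesdays after the first → 68.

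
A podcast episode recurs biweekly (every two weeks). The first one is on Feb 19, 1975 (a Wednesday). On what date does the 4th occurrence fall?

Apr 2, 1975

The 4th occurrence is 3 intervals after the first: 3 × 14 = 42 days after Feb 19, 1975.
Feb has 28 days — 9 days to the end of Feb leaves 33.
Mar has 31 days (2 left).
2 days into Apr → Apr 2, 1975.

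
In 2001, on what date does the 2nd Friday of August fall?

August 10, 2001

August 2001 begins on a Wednesday, so the first Friday is August 3 (2 days later).
The 2nd Friday is 1 weeks later: 3 + 7 = 10.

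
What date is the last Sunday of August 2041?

25 August 2041

August 2041 begins on a Thursday, so the first Sunday is August 4 (3 days later).
August 2041 has 31 days. Adding weeks: 4, 11, 18, 25 — the last one ≤ 31 is the 25th.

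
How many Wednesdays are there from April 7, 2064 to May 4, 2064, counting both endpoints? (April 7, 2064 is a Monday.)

April 7, 2064 is a Monday; the first Wednesday on or after it is April 9, 2064 (2 days later).
From April 9, 2064 to May 4, 2064: 21 + 4 = 25 days (rest of April, May).
25 ÷ 7 = 3 full weeks with remainder 4, so 3 more Wednesdays after the first → 4.

4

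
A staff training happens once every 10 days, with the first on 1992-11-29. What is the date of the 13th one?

1993-03-29

The 13th occurrence is 12 intervals after the first: 12 × 10 = 120 days after 1992-11-29.
November has 30 days — 1 day to the end of November leaves 119.
December has 31 days (88 left).
January has 31 days (57 left).
February has 28 days (29 left).
29 days into March → 1993-03-29.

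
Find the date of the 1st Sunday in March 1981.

1 March 1981

The first Sunday of March 1981 is March 1.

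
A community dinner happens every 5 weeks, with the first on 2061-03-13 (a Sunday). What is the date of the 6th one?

The 6th occurrence is 5 intervals after the first: 5 × 35 = 175 days after 2061-03-13.
March has 31 days — 18 days to the end of March leaves 157.
April has 30 days (127 left).
May has 31 days (96 left).
June has 30 days (66 left).
July has 31 days (35 left).
August has 31 days (4 left).
4 days into September → 2061-09-04.

2061-09-04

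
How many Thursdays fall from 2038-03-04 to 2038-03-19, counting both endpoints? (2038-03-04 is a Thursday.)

3

2038-03-04 is a Thursday; the first Thursday on or after it is 2038-03-04.
From 2038-03-04 to 2038-03-19 is 19 − 4 = 15 days.
15 ÷ 7 = 2 full weeks with remainder 1, so 2 more Thursdays after the first → 3.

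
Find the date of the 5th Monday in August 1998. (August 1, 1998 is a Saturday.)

31 August 1998

August 1998 begins on a Saturday, so the first Monday is August 3 (2 days later).
The 5th Monday is 4 weeks later: 3 + 28 = 31.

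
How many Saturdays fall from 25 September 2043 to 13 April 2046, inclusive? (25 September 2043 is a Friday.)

133

25 September 2043 is a Friday; the first Saturday on or after it is 26 September 2043 (1 day later).
From 26 September 2043 to 13 April 2046: 96 + 366 + 365 + 103 = 930 days (rest of 2043, 2044, 2045, to 13 April 2046 in 2046).
930 ÷ 7 = 132 full weeks with remainder 6, so 132 more Saturdays after the first → 133.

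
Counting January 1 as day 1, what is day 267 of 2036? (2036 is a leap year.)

January has 31 days (267 − 31 = 236 remain).
February has 29 days (236 − 29 = 207 remain).
March has 31 days (207 − 31 = 176 remain).
April has 30 days (176 − 30 = 146 remain).
May has 31 days (146 − 31 = 115 remain).
June has 30 days (115 − 30 = 85 remain).
July has 31 days (85 − 31 = 54 remain).
August has 31 days (54 − 31 = 23 remain).
23 into September → September 23.

23 September 2036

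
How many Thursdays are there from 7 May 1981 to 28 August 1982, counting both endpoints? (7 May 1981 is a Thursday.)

7 May 1981 is a Thursday; the first Thursday on or after it is 7 May 1981.
From 7 May 1981 to 28 August 1982: 238 + 240 = 478 days (rest of 1981, to 28 August 1982 in 1982).
478 ÷ 7 = 68 full weeks with remainder 2, so 68 more Thursdays after the first → 69.

69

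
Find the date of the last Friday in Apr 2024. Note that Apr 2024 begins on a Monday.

Apr 26, 2024

Apr 2024 begins on a Monday, so the first Friday is Apr 5 (4 days later).
Apr 2024 has 30 days. Adding weeks: 5, 12, 19, 26 — the last one ≤ 30 is the 26th.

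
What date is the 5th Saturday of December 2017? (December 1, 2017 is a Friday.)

December 2017 begins on a Friday, so the first Saturday is December 2 (1 day later).
The 5th Saturday is 4 weeks later: 2 + 28 = 30.

December 30, 2017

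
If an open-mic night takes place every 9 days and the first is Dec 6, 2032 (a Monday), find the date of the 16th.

The 16th occurrence is 15 intervals after the first: 15 × 9 = 135 days after Dec 6, 2032.
Dec has 31 days — 25 days to the end of Dec leaves 110.
Jan has 31 days (79 left).
Feb has 28 days (51 left).
Mar has 31 days (20 left).
20 days into Apr → Apr 20, 2033.

Apr 20, 2033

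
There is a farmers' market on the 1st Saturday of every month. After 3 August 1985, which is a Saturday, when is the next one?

7 September 1985

August 1985 starts on a Thursday, so its 1st Saturday is 3 August 1985 (2 days in).
That is not after 3 August 1985, so look at September 1985.
September 1985 starts on a Sunday, so its 1st Saturday is 7 September 1985 (6 days in).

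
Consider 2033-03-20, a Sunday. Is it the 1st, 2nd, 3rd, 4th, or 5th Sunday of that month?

3rd

Day 20 falls in week ⌈20/7⌉ of the month.
Days 1–7 hold the 1st Sunday, 8–14 the 2nd, 15–21 the 3rd, 22–28 the 4th, 29–31 the 5th.
20 is in the range for the 3rd.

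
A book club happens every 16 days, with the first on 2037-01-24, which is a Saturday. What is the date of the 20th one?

2037-11-24

The 20th occurrence is 19 intervals after the first: 19 × 16 = 304 days after 2037-01-24.
January has 31 days — 7 days to the end of January leaves 297.
February has 28 days (269 left).
March has 31 days (238 left).
April has 30 days (208 left).
May has 31 days (177 left).
June has 30 days (147 left).
July has 31 days (116 left).
August has 31 days (85 left).
September has 30 days (55 left).
October has 31 days (24 left).
24 days into November → 2037-11-24.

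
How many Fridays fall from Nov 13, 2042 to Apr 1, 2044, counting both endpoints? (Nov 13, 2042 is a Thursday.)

Nov 13, 2042 is a Thursday; the first Friday on or after it is Nov 14, 2042 (1 day later).
From Nov 14, 2042 to Apr 1, 2044: 47 + 365 + 92 = 504 days (rest of 2042, 2043, to Apr 1, 2044 in 2044).
504 ÷ 7 = 72 full weeks with remainder 0, so 72 more Fridays after the first → 73.

73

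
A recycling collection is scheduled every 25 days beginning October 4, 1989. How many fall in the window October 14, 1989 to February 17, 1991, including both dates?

20

Occurrences land 25·i days after October 4, 1989 for i = 0, 1, 2, …
October 14, 1989 is 10 days after the start; 10 ÷ 25 = 0 remainder 10; since the remainder is 10, round up to i = 1. First occurrence in the window: #2 on October 29, 1989 (1×25 = 25 days in).
February 17, 1991 is 501 days after the start; 501 ÷ 25 = 20 remainder 1. Last occurrence in the window: #21 on February 16, 1991.
Occurrences #2 through #21: 20 in total.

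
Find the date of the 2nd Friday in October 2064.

2064-10-10

The first Friday of October 2064 is October 3.
The 2nd Friday is 1 weeks later: 3 + 7 = 10.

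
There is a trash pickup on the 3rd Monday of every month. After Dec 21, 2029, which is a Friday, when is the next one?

Jan 21, 2030

Dec 2029 starts on a Saturday; its first Monday is the 3rd, so the 3rd Monday is the 17th — Dec 17, 2029.
That is not after Dec 21, 2029, so look at Jan 2030.
Jan 2030 starts on a Tuesday; its first Monday is the 7th, so the 3rd Monday is the 21st — Jan 21, 2030.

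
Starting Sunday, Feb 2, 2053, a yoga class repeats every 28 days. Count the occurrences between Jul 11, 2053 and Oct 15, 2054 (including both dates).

17

Occurrences land 28·i days after Feb 2, 2053 for i = 0, 1, 2, …
Jul 11, 2053 is 159 days after the start; 159 ÷ 28 = 5 remainder 19; since the remainder is 19, round up to i = 6. First occurrence in the window: #7 on Jul 20, 2053 (6×28 = 168 days in).
Oct 15, 2054 is 620 days after the start; 620 ÷ 28 = 22 remainder 4. Last occurrence in the window: #23 on Oct 11, 2054.
Occurrences #7 through #23: 17 in total.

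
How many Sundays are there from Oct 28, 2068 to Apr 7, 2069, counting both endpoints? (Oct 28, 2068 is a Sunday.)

24

Oct 28, 2068 is a Sunday; the first Sunday on or after it is Oct 28, 2068.
From Oct 28, 2068 to Apr 7, 2069: 3 + 30 + 31 + 31 + 28 + 31 + 7 = 161 days (rest of Oct, Nov, Dec, Jan, Feb, Mar, Apr).
161 ÷ 7 = 23 full weeks with remainder 0, so 23 more Sundays after the first → 24.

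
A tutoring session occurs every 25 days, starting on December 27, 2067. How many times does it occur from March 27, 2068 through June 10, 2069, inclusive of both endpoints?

Occurrences land 25·i days after December 27, 2067 for i = 0, 1, 2, …
March 27, 2068 is 91 days after the start; 91 ÷ 25 = 3 remainder 16; since the remainder is 16, round up to i = 4. First occurrence in the window: #5 on April 5, 2068 (4×25 = 100 days in).
June 10, 2069 is 531 days after the start; 531 ÷ 25 = 21 remainder 6. Last occurrence in the window: #22 on June 4, 2069.
Occurrences #5 through #22: 18 in total.

18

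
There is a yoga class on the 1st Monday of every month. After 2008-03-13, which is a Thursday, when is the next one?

2008-04-07

March 2008 starts on a Saturday, so its 1st Monday is 2008-03-03 (2 days in).
That is not after 2008-03-13, so look at April 2008.
April 2008 starts on a Tuesday, so its 1st Monday is 2008-04-07 (6 days in).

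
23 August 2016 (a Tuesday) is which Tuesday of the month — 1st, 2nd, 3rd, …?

Day 23 falls in week ⌈23/7⌉ of the month.
Days 1–7 hold the 1st Tuesday, 8–14 the 2nd, 15–21 the 3rd, 22–28 the 4th, 29–31 the 5th.
23 is in the range for the 4th.

4th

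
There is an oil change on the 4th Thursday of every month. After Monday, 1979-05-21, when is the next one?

1979-05-24

May 1979 starts on a Tuesday; its first Thursday is the 3rd, so the 4th Thursday is the 24th — 1979-05-24.
1979-05-24 is after 1979-05-21, so that is the next one.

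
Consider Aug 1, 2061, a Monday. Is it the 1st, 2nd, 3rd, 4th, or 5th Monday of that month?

Day 1 falls in week ⌈1/7⌉ of the month.
Days 1–7 hold the 1st Monday, 8–14 the 2nd, 15–21 the 3rd, 22–28 the 4th, 29–31 the 5th.
1 is in the range for the 1st.

1st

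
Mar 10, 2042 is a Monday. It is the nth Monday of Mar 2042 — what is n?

Day 10 falls in week ⌈10/7⌉ of the month.
Days 1–7 hold the 1st Monday, 8–14 the 2nd, 15–21 the 3rd, 22–28 the 4th, 29–31 the 5th.
10 is in the range for the 2nd.

2nd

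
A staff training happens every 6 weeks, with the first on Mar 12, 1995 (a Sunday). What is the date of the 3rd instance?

The 3rd occurrence is 2 intervals after the first: 2 × 42 = 84 days after Mar 12, 1995.
Mar has 31 days — 19 days to the end of Mar leaves 65.
Apr has 30 days (35 left).
May has 31 days (4 left).
4 days into Jun → Jun 4, 1995.

Jun 4, 1995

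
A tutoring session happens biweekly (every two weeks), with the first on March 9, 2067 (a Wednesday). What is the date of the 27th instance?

March 7, 2068

The 27th occurrence is 26 intervals after the first: 26 × 14 = 364 days after March 9, 2067.
March has 31 days — 22 days to the end of March leaves 342.
April has 30 days (312 left).
May has 31 days (281 left).
June has 30 days (251 left).
July has 31 days (220 left).
August has 31 days (189 left).
September has 30 days (159 left).
October has 31 days (128 left).
November has 30 days (98 left).
December has 31 days (67 left).
January has 31 days (36 left).
February has 29 days (7 left).
7 days into March → March 7, 2068.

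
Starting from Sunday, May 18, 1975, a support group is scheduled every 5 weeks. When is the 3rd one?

The 3rd occurrence is 2 intervals after the first: 2 × 35 = 70 days after May 18, 1975.
May has 31 days — 13 days to the end of May leaves 57.
June has 30 days (27 left).
27 days into July → July 27, 1975.

July 27, 1975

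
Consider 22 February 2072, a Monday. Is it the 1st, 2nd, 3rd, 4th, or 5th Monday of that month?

4th

Day 22 falls in week ⌈22/7⌉ of the month.
Days 1–7 hold the 1st Monday, 8–14 the 2nd, 15–21 the 3rd, 22–28 the 4th, 29–31 the 5th.
22 is in the range for the 4th.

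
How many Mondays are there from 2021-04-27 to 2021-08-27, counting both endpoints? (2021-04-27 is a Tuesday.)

2021-04-27 is a Tuesday; the first Monday on or after it is 2021-05-03 (6 days later).
From 2021-05-03 to 2021-08-27: 28 + 30 + 31 + 27 = 116 days (rest of May, June, July, August).
116 ÷ 7 = 16 full weeks with remainder 4, so 16 more Mondays after the first → 17.

17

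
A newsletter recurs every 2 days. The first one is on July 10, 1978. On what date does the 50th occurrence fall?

October 16, 1978

The 50th occurrence is 49 intervals after the first: 49 × 2 = 98 days after July 10, 1978.
July has 31 days — 21 days to the end of July leaves 77.
August has 31 days (46 left).
September has 30 days (16 left).
16 days into October → October 16, 1978.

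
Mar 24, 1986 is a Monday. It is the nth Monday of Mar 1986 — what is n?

4th

Day 24 falls in week ⌈24/7⌉ of the month.
Days 1–7 hold the 1st Monday, 8–14 the 2nd, 15–21 the 3rd, 22–28 the 4th, 29–31 the 5th.
24 is in the range for the 4th.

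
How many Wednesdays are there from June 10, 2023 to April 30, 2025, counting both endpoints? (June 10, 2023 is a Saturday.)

June 10, 2023 is a Saturday; the first Wednesday on or after it is June 14, 2023 (4 days later).
From June 14, 2023 to April 30, 2025: 200 + 366 + 120 = 686 days (rest of 2023, 2024, to April 30, 2025 in 2025).
686 ÷ 7 = 98 full weeks with remainder 0, so 98 more Wednesdays after the first → 99.

99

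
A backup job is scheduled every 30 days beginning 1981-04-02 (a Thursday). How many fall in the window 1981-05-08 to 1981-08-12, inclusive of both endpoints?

Occurrences land 30·i days after 1981-04-02 for i = 0, 1, 2, …
1981-05-08 is 36 days after the start; 36 ÷ 30 = 1 remainder 6; since the remainder is 6, round up to i = 2. First occurrence in the window: #3 on 1981-06-01 (2×30 = 60 days in).
1981-08-12 is 132 days after the start; 132 ÷ 30 = 4 remainder 12. Last occurrence in the window: #5 on 1981-07-31.
Occurrences #3 through #5: 3 in total.

3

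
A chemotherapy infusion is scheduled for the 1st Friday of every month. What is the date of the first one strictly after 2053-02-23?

2053-03-07

February 2053 starts on a Saturday, so its 1st Friday is 2053-02-07 (6 days in).
That is not after 2053-02-23, so look at March 2053.
March 2053 starts on a Saturday, so its 1st Friday is 2053-03-07 (6 days in).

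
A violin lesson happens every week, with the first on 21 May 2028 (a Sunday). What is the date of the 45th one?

The 45th occurrence is 44 intervals after the first: 44 × 7 = 308 days after 21 May 2028.
May has 31 days — 10 days to the end of May leaves 298.
June has 30 days (268 left).
July has 31 days (237 left).
August has 31 days (206 left).
September has 30 days (176 left).
October has 31 days (145 left).
November has 30 days (115 left).
December has 31 days (84 left).
January has 31 days (53 left).
February has 28 days (25 left).
25 days into March → 25 March 2029.

25 March 2029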